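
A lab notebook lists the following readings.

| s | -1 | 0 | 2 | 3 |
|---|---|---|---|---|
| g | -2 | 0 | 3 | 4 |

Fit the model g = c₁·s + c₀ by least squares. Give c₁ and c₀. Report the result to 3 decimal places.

c₁ = 1.500, c₀ = -0.250

Setting ∂/∂c₁ … = 0 gives: 14·c₁ + 4·c₀ = 20;  4·c₁ + 4·c₀ = 5.
Determinant 14·4 − 4² = 40.
c₁ = (20·4 − 4·5)/40 = 3/2; c₀ = (14·5 − 4·20)/40 = -1/4.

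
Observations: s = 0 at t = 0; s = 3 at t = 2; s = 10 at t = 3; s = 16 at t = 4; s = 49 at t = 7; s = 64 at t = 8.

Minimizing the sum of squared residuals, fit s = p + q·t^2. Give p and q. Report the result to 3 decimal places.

p = -0.034, q = 1.001

Entries of XᵀX: Σ1 = 6, Σt^2 = 142, Σt^2·t^2 = 6850.
Moment sums: Σs = 142, Σt^2·s = 6855.
So XᵀX·[p, q]ᵀ = Xᵀs: [[6, 142]; [142, 6850]]·[p, q]ᵀ = [142, 6855]ᵀ.
Determinant 6·6850 − 142² = 20936.
p = (142·6850 − 142·6855)/20936 = -355/10468; q = (6·6855 − 142·142)/20936 = 10483/10468.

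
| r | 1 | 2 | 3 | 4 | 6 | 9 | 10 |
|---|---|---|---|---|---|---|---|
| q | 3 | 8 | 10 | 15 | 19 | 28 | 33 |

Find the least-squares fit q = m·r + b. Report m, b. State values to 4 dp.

With design matrix X, XᵀX = [[247, 35]; [35, 7]] and Xᵀq = [805, 116]ᵀ.
Determinant 247·7 − 35² = 504.
m = (805·7 − 35·116)/504 = 25/8; b = (247·116 − 35·805)/504 = 53/56.

m = 3.1250, b = 0.9464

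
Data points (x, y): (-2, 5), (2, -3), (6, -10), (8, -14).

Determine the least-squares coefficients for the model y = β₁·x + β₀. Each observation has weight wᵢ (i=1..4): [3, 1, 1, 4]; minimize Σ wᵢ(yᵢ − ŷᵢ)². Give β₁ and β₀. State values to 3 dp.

Compute the Gram sums: Σwᵢ·x·x = 308, Σwᵢ·x = 34, Σwᵢ·1 = 9.
Moment sums: Σwᵢ·x·y = -544, Σwᵢ·y = -54.
AᵀWA·[β₁, β₀]ᵀ = AᵀWy becomes [[308, 34]; [34, 9]]·[β₁, β₀]ᵀ = [-544, -54]ᵀ.
Δ = 308·9 − 34² = 1616.
β₁ = ((-544)·9 − 34·(-54))/1616 = -765/404; β₀ = (308·(-54) − 34·(-544))/1616 = 233/202.

β₁ = -1.894, β₀ = 1.153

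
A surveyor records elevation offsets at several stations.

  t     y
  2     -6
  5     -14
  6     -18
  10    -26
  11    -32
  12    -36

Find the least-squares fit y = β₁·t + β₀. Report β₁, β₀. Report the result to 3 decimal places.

β₁ = -2.871, β₀ = 0.009

Normal-equation sums: Σt·t = 430, Σt = 46, Σ1 = 6.
And Σt·y = -1234, Σy = -132.
Δ = 430·6 − 46² = 464.
β₁ = ((-1234)·6 − 46·(-132))/464 = -333/116; β₀ = (430·(-132) − 46·(-1234))/464 = 1/116.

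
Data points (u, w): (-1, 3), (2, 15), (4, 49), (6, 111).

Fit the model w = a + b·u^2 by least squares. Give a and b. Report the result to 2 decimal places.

a = 1.07, b = 3.05

With design matrix X, XᵀX = [[4, 57]; [57, 1569]] and Xᵀw = [178, 4843]ᵀ.
Eliminating b: 1569·(row 1) − 57·(row 2) gives 3027·a = 1569·178 − 57·4843 = 3231, so a = 1077/1009.
Then b = (4843 − 57·(1077/1009))/1569 = 9226/3027.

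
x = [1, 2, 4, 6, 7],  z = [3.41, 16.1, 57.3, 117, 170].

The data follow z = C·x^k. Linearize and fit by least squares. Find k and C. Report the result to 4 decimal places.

k = 1.9682, C = 3.6713

Let Y = ln z. Fitting Y = k·ln x + ln C by least squares:
Σln x = 5.8171, Σ(ln x)² = 9.3992, Σln z = 17.9518, Σln x·ln z = 26.0647.
Equations: 9.3992·k + 5.8171·ln C = 26.0647;  5.8171·k + 5·ln C = 17.9518.
Slope k = (n·Σln x·ln z − Σln x·Σln z)/(n·Σ(ln x)² − (Σln x)²) = (5·26.0647 − 5.8171·17.9518)/13.1574 = 1.96818; ln C = (Σln z − k·Σln x)/n = 1.30054, so C = exp(1.30054) = 3.67128.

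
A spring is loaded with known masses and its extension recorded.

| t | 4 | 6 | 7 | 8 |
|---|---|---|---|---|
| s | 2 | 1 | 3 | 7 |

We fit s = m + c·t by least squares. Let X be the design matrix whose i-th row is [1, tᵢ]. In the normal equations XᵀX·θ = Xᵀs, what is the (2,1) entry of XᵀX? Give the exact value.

Row 2 ↔ basis t, column 1 ↔ basis 1, so (XᵀX)_{2,1} = Σᵢ t = (4)·(1) + (6)·(1) + (7)·(1) + (8)·(1) = 25.

25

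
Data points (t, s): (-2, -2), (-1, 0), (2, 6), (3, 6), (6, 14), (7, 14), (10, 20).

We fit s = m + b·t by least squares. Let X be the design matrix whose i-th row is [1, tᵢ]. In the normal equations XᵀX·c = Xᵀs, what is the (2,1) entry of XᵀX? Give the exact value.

25

Row 2 ↔ basis t, column 1 ↔ basis 1, so (XᵀX)_{2,1} = Σᵢ t = (-2)·(1) + (-1)·(1) + (2)·(1) + (3)·(1) + (6)·(1) + (7)·(1) + (10)·(1) = 25.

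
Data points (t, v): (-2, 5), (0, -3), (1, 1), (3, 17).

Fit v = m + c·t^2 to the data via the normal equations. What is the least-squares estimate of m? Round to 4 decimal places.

m = -2.4286

Forming XᵀX = [[4, 14]; [14, 98]] and Xᵀv = [20, 174]ᵀ gives XᵀX·[m, c]ᵀ = Xᵀv.
Eliminating c: 98·(row 1) − 14·(row 2) gives 196·m = 98·20 − 14·174 = -476, so m = -17/7.
Then c = (174 − 14·(-17/7))/98 = 104/49.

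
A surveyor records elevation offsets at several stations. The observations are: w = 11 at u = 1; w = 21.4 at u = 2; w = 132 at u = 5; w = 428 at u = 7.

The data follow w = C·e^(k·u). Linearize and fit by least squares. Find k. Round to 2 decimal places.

Let Y = ln w. Fitting Y = k·u + ln C by least squares:
AᵀA = [[79.0000, 15.0000]; [15.0000, 4]], rhs = [75.3525, 16.4032]ᵀ  (here Σu = 15.0000, Σ(u)² = 79.0000, Σln w = 16.4032, Σu·ln w = 75.3525).
Slope k = (n·Σu·ln w − Σu·Σln w)/(n·Σ(u)² − (Σu)²) = (4·75.3525 − 15.0000·16.4032)/91.0000 = 0.60837; ln C = (Σln w − k·Σu)/n = 1.81940.

k = 0.61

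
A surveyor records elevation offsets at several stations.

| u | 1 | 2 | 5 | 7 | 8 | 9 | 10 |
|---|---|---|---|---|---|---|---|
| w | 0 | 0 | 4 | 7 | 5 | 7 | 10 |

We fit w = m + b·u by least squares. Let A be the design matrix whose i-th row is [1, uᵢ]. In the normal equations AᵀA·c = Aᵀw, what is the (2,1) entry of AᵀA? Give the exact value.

42

Row 2 ↔ basis u, column 1 ↔ basis 1, so (AᵀA)_{2,1} = Σᵢ u = (1)·(1) + (2)·(1) + (5)·(1) + (7)·(1) + (8)·(1) + (9)·(1) + (10)·(1) = 42.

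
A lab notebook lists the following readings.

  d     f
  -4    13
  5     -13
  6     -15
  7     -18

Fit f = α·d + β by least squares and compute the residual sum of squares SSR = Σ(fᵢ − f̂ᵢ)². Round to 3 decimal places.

SSR = 0.383

Sums needed: Σd·d = 126, Σd = 14, Σ1 = 4.
Moment sums: Σd·f = -333, Σf = -33.
Eliminating β: 4·(row 1) − 14·(row 2) gives 308·α = 4·(-333) − 14·(-33) = -870, so α = -435/154.
Then β = ((-33) − 14·(-435/154))/4 = 18/11.
Residuals: 5/77, -79/154, 24/77, 3/22; SSR = 59/154.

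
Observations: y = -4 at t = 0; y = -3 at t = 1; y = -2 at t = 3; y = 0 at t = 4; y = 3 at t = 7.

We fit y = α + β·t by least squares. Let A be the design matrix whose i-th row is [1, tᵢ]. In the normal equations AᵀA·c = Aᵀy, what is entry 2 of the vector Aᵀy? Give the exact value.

12

Entry 2 ↔ basis t, so (Aᵀy)_{2} = Σᵢ (t)·yᵢ = (0)·(-4) + (1)·(-3) + (3)·(-2) + (4)·(0) + (7)·(3) = 12.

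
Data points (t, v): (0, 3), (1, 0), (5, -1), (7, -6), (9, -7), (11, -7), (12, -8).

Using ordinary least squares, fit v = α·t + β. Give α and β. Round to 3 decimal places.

Forming XᵀX = [[421, 45]; [45, 7]] and Xᵀv = [-283, -26]ᵀ gives XᵀX·[α, β]ᵀ = Xᵀv.
Δ = 421·7 − 45² = 922.
α = ((-283)·7 − 45·(-26))/922 = -811/922; β = (421·(-26) − 45·(-283))/922 = 1789/922.

α = -0.880, β = 1.940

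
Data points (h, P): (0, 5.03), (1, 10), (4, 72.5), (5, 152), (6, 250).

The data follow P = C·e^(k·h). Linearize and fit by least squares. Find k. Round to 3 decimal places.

k = 0.660

Taking logs, ln P = k·h + ln C, so regress ln P on h.
Σh = 16.0000, Σ(h)² = 78.0000, Σln P = 18.7469, Σh·ln P = 77.6851.
Equations: 78.0000·k + 16.0000·ln C = 77.6851;  16.0000·k + 5·ln C = 18.7469.
Slope k = (n·Σh·ln P − Σh·Σln P)/(n·Σ(h)² − (Σh)²) = (5·77.6851 − 16.0000·18.7469)/134.0000 = 0.66026; ln C = (Σln P − k·Σh)/n = 1.63656.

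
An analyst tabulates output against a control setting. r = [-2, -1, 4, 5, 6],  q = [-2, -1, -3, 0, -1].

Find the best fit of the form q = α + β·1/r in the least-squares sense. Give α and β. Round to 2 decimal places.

Normal-equation sums: Σ1 = 5, Σ1/r = -53/60, Σ1/r·1/r = 4969/3600.
Right-hand side: Σq = -7, Σ1/r·q = 13/12.
Determinant 5·(4969/3600) − (-53/60)² = 5509/900.
α = ((-7)·(4969/3600) − (-53/60)·(13/12))/(5509/900) = -15669/11018; β = (5·(13/12) − (-53/60)·(-7))/(5509/900) = -690/5509.

α = -1.42, β = -0.13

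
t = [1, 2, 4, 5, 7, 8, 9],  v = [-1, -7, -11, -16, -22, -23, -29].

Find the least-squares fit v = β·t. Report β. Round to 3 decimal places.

Forming AᵀA = [[240]] and Aᵀv = [-738]ᵀ gives AᵀA·[β]ᵀ = Aᵀv.
β = (-738)/240 = -3.075.

β = -3.075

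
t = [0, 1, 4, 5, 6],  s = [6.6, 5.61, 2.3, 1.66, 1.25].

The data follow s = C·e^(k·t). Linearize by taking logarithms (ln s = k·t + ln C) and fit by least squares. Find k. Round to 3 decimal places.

Linearized form: ln s = k·t + ln C. From the 5 transformed points,
Σt = 16.0000, Σ(t)² = 78.0000, Σln s = 5.1745, Σt·ln s = 8.9291.
Equations: 78.0000·k + 16.0000·ln C = 8.9291;  16.0000·k + 5·ln C = 5.1745.
Solving (det = 134.0000): k = -0.28467, ln C = 1.94585.

k = -0.285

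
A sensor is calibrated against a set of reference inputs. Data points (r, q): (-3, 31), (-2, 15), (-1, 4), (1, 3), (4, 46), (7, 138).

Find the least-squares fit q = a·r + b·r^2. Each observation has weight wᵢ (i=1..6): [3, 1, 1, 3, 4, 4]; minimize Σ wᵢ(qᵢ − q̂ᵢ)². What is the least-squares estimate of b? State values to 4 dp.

b = 2.9779

Sums needed: Σwᵢ·r·r = 295, Σwᵢ·r·r^2 = 1541, Σwᵢ·r^2·r^2 = 10891.
And Σwᵢ·r·q = 4296, Σwᵢ·r^2·q = 30902.
So AᵀWA·[a, b]ᵀ = AᵀWq: [[295, 1541]; [1541, 10891]]·[a, b]ᵀ = [4296, 30902]ᵀ.
det = 295·10891 − 1541² = 838164.
a = (4296·10891 − 1541·30902)/838164 = -416123/419082; b = (295·30902 − 1541·4296)/838164 = 1247977/419082.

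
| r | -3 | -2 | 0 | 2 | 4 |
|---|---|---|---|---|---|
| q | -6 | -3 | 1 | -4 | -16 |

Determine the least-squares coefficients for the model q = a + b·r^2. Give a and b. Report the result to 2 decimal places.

Normal-equation sums: Σ1 = 5, Σr^2 = 33, Σr^2·r^2 = 369.
For Aᵀq: Σq = -28, Σr^2·q = -338.
Normal equations: [[5, 33]; [33, 369]]·[a, b]ᵀ = [-28, -338]ᵀ.
Eliminating b: 369·(row 1) − 33·(row 2) gives 756·a = 369·(-28) − 33·(-338) = 822, so a = 137/126.
Then b = ((-338) − 33·(137/126))/369 = -383/378.

a = 1.09, b = -1.01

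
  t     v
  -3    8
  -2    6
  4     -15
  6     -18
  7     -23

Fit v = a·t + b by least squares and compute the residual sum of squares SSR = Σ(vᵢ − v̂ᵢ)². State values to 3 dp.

SSR = 5.932

The normal system MᵀM·[a, b]ᵀ = Mᵀv is [[114, 12]; [12, 5]]·[a, b]ᵀ = [-365, -42]ᵀ.
Eliminating b: 5·(row 1) − 12·(row 2) gives 426·a = 5·(-365) − 12·(-42) = -1321, so a = -1321/426.
Then b = ((-42) − 12·(-1321/426))/5 = -68/71.
Residuals: -49/142, 161/213, -349/213, 111/71, -143/426; SSR = 2527/426.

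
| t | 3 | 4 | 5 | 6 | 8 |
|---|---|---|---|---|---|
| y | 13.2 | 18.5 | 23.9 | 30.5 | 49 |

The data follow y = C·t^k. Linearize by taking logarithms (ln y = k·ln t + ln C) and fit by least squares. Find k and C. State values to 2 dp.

Let Y = ln y. Fitting Y = k·ln t + ln C by least squares:
Σln t = 7.9655, Σ(ln t)² = 13.2535, Σln y = 15.9814, Σln t·ln y = 26.2043.
Equations: 13.2535·k + 7.9655·ln C = 26.2043;  7.9655·k + 5·ln C = 15.9814.
Solving (det = 2.8177): k = 1.32044, ln C = 1.09268, so C = exp(1.09268) = 2.98226.

k = 1.32, C = 2.98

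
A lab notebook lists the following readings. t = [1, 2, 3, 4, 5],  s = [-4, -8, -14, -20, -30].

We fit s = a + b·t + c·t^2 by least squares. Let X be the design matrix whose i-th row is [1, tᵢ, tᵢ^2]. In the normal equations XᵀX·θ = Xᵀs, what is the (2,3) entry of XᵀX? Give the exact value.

225

Row 2 ↔ basis t, column 3 ↔ basis t^2, so (XᵀX)_{2,3} = Σᵢ (t)·(t^2) = (1)·(1) + (2)·(4) + (3)·(9) + (4)·(16) + (5)·(25) = 225.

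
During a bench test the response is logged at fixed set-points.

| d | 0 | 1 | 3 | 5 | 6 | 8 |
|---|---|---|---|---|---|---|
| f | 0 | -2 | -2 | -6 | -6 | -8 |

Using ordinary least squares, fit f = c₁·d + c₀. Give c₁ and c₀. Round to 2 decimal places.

Setting ∂/∂c₁ … = 0 gives: 135·c₁ + 23·c₀ = -138;  23·c₁ + 6·c₀ = -24.
det = 135·6 − 23² = 281.
c₁ = ((-138)·6 − 23·(-24))/281 = -276/281; c₀ = (135·(-24) − 23·(-138))/281 = -66/281.

c₁ = -0.98, c₀ = -0.23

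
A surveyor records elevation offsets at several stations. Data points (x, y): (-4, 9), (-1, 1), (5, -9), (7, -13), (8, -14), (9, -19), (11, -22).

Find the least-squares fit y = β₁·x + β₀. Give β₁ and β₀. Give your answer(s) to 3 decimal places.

Sums needed: Σx·x = 357, Σx = 35, Σ1 = 7.
Right-hand side: Σx·y = -698, Σy = -67.
Δ = 357·7 − 35² = 1274.
β₁ = ((-698)·7 − 35·(-67))/1274 = -363/182; β₀ = (357·(-67) − 35·(-698))/1274 = 73/182.

β₁ = -1.995, β₀ = 0.401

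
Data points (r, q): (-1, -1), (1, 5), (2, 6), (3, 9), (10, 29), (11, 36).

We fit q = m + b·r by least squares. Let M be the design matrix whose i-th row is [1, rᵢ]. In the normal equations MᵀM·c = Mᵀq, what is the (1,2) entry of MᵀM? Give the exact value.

Row 1 ↔ basis 1, column 2 ↔ basis r, so (MᵀM)_{1,2} = Σᵢ r = (1)·(-1) + (1)·(1) + (1)·(2) + (1)·(3) + (1)·(10) + (1)·(11) = 26.

26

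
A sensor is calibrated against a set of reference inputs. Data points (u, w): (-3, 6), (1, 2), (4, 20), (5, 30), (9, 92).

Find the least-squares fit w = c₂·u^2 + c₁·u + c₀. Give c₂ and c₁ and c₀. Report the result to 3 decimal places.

From the data, Σu^2·u^2 = 7524, Σu^2·u = 892, Σu^2 = 132, Σu·u = 132, Σu = 16, Σ1 = 5.
Moment sums: Σu^2·w = 8578, Σu·w = 1042, Σw = 150.
Solving the 3×3 system (Gaussian elimination) gives c₂ = 34131/33076, c₁ = 31693/33076, c₀ = -2549/8269.

c₂ = 1.032, c₁ = 0.958, c₀ = -0.308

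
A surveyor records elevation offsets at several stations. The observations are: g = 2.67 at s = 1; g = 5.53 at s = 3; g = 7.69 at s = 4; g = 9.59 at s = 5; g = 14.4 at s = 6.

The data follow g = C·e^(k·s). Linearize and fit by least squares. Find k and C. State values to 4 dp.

Linearized form: ln g = k·s + ln C. From the 5 transformed points,
Σs = 19.0000, Σ(s)² = 87.0000, Σln g = 9.6601, Σs·ln g = 41.5793.
Equations: 87.0000·k + 19.0000·ln C = 41.5793;  19.0000·k + 5·ln C = 9.6601.
Slope k = (n·Σs·ln g − Σs·Σln g)/(n·Σ(s)² − (Σs)²) = (5·41.5793 − 19.0000·9.6601)/74.0000 = 0.32911; ln C = (Σln g − k·Σs)/n = 0.68142, so C = exp(0.68142) = 1.97669.

k = 0.3291, C = 1.9767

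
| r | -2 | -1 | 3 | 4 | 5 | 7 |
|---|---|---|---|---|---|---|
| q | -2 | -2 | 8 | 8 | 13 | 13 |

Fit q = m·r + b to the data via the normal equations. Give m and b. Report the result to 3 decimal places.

m = 1.902, b = 1.261

From the data, Σr·r = 104, Σr = 16, Σ1 = 6.
Right-hand side: Σr·q = 218, Σq = 38.
Normal equations: [[104, 16]; [16, 6]]·[m, b]ᵀ = [218, 38]ᵀ.
Determinant 104·6 − 16² = 368.
m = (218·6 − 16·38)/368 = 175/92; b = (104·38 − 16·218)/368 = 29/23.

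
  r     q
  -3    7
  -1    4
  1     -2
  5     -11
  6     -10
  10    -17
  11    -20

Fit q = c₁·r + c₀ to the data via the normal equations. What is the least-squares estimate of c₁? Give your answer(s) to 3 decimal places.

c₁ = -1.903

Setting ∂/∂c₁ … = 0 gives: 293·c₁ + 29·c₀ = -532;  29·c₁ + 7·c₀ = -49.
(Σr·r = 293, Σr = 29, Σ1 = 7, Σr·q = -532, Σq = -49.)
Eliminating c₀: 7·(row 1) − 29·(row 2) gives 1210·c₁ = 7·(-532) − 29·(-49) = -2303, so c₁ = -2303/1210.
Then c₀ = ((-49) − 29·(-2303/1210))/7 = 1071/1210.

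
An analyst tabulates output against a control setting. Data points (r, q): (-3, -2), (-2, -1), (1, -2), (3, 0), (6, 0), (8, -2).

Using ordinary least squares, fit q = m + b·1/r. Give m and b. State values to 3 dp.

m = -1.152, b = -0.113

Normal-equation sums: Σ1 = 6, Σ1/r = 19/24, Σ1/r·1/r = 97/64.
For Mᵀq: Σq = -7, Σ1/r·q = -13/12.
Eliminating b: (97/64)·(row 1) − (19/24)·(row 2) gives (4877/576)·m = (97/64)·(-7) − (19/24)·(-13/12) = -5617/576, so m = -5617/4877.
Then b = ((-13/12) − (19/24)·(-5617/4877))/(97/64) = -552/4877.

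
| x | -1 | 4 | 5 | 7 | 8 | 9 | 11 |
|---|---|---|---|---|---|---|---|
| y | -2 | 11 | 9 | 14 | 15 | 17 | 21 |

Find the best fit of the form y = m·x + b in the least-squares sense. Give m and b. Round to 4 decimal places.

MᵀM·[m, b]ᵀ = Mᵀy reads: 357·m + 43·b = 693;  43·m + 7·b = 85.
(Σx·x = 357, Σx = 43, Σ1 = 7, Σx·y = 693, Σy = 85.)
det = 357·7 − 43² = 650.
m = (693·7 − 43·85)/650 = 46/25; b = (357·85 − 43·693)/650 = 21/25.

m = 1.8400, b = 0.8400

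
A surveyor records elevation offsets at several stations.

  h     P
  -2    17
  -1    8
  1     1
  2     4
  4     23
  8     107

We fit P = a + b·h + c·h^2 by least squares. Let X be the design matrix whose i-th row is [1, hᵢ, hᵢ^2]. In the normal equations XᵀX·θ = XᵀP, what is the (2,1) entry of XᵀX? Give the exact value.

12

Row 2 ↔ basis h, column 1 ↔ basis 1, so (XᵀX)_{2,1} = Σᵢ h = (-2)·(1) + (-1)·(1) + (1)·(1) + (2)·(1) + (4)·(1) + (8)·(1) = 12.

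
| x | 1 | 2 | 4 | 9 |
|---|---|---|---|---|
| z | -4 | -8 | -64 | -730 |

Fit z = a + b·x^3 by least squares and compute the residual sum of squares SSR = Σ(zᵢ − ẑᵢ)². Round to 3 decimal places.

Sums needed: Σ1 = 4, Σx^3 = 802, Σx^3·x^3 = 535602.
And Σz = -806, Σx^3·z = -536334.
Determinant 4·535602 − 802² = 1499204.
a = ((-806)·535602 − 802·(-536334))/1499204 = -55548/53543; b = (4·(-536334) − 802·(-806))/1499204 = -53533/53543.
Residuals: -15013/7649, 7924/7649, 7844/7649, -755/7649; SSR = 45794/7649.

SSR = 5.987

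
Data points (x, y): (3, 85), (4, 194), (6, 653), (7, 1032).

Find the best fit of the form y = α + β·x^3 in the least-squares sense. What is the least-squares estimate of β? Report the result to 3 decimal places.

β = 3.001

Compute the Gram sums: Σ1 = 4, Σx^3 = 650, Σx^3·x^3 = 169130.
Right-hand side: Σy = 1964, Σx^3·y = 509735.
Normal equations: [[4, 650]; [650, 169130]]·[α, β]ᵀ = [1964, 509735]ᵀ.
Δ = 4·169130 − 650² = 254020.
α = (1964·169130 − 650·509735)/254020 = 6489/1954; β = (4·509735 − 650·1964)/254020 = 38117/12701.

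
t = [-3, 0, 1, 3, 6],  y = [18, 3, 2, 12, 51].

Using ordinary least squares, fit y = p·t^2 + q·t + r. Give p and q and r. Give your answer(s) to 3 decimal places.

p = 1.515, q = -0.939, r = 1.854

Entries of AᵀA: Σt^2·t^2 = 1459, Σt^2·t = 217, Σt^2 = 55, Σt·t = 55, Σt = 7, Σ1 = 5.
And Σt^2·y = 2108, Σt·y = 290, Σy = 86.
Inverting the 3×3 Gram matrix, [p, q, r]ᵀ = [571/377, -354/377, 699/377]ᵀ.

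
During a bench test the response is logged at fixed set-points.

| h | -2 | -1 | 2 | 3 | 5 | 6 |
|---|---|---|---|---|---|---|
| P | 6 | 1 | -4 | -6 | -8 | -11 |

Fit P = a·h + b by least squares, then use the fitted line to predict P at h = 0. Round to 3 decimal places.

P̂ = 0.482

The normal system AᵀA·[a, b]ᵀ = AᵀP is [[79, 13]; [13, 6]]·[a, b]ᵀ = [-145, -22]ᵀ.
Δ = 79·6 − 13² = 305.
a = ((-145)·6 − 13·(-22))/305 = -584/305; b = (79·(-22) − 13·(-145))/305 = 147/305.
At h = 0: P̂ = (-584/305)·(0) + (147/305)·(1) = 147/305.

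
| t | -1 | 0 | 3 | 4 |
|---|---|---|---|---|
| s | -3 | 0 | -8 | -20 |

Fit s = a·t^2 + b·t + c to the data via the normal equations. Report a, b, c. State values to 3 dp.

a = -1.875, b = 2.419, c = 0.809

From the data, Σt^2·t^2 = 338, Σt^2·t = 90, Σt^2 = 26, Σt·t = 26, Σt = 6, Σ1 = 4.
Right-hand side: Σt^2·s = -395, Σt·s = -101, Σs = -31.
Normal equations: [[338, 90, 26]; [90, 26, 6]; [26, 6, 4]]·[a, b, c]ᵀ = [-395, -101, -31]ᵀ.
Row-reducing yields a = -15/8, b = 329/136, c = 55/68.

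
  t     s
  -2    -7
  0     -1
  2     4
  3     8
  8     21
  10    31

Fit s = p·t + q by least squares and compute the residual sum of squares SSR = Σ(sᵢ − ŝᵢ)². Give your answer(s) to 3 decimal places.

SSR = 8.552

Entries of MᵀM: Σt·t = 181, Σt = 21, Σ1 = 6.
Moment sums: Σt·s = 524, Σs = 56.
Determinant 181·6 − 21² = 645.
p = (524·6 − 21·56)/645 = 656/215; q = (181·56 − 21·524)/645 = -868/645.
Residuals: 289/645, 223/645, -488/645, 124/645, -1331/645, 1183/645; SSR = 5516/645.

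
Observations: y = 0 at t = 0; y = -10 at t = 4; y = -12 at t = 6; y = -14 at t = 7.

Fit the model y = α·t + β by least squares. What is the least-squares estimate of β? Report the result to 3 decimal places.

β = -0.574

XᵀX·[α, β]ᵀ = Xᵀy reads: 101·α + 17·β = -210;  17·α + 4·β = -36.
(Σt·t = 101, Σt = 17, Σ1 = 4, Σt·y = -210, Σy = -36.)
det = 101·4 − 17² = 115.
α = ((-210)·4 − 17·(-36))/115 = -228/115; β = (101·(-36) − 17·(-210))/115 = -66/115.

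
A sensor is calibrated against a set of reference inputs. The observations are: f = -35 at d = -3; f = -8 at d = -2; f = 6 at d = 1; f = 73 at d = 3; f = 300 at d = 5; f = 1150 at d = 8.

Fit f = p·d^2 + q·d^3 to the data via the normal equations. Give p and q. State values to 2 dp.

p = 2.08, q = 1.99

AᵀA·[p, q]ᵀ = Aᵀf reads: 4900·p + 35862·q = 81416;  35862·p + 279292·q = 629286.
(Σd^2·d^2 = 4900, Σd^2·d^3 = 35862, Σd^3·d^3 = 279292, Σd^2·f = 81416, Σd^3·f = 629286.)
Δ = 4900·279292 − 35862² = 82447756.
p = (81416·279292 − 35862·629286)/82447756 = 42845735/20611939; q = (4900·629286 − 35862·81416)/82447756 = 40940202/20611939.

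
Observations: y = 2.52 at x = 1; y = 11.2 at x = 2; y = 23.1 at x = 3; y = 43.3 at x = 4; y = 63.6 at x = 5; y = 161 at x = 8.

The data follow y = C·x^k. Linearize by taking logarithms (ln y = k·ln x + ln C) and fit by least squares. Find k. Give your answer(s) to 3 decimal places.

k = 1.989

Taking logs, ln y = k·ln x + ln C, so regress ln y on ln x.
AᵀA = [[10.5236, 6.8669]; [6.8669, 6]], rhs = [27.5977, 19.4822]ᵀ  (here Σln x = 6.8669, Σ(ln x)² = 10.5236, Σln y = 19.4822, Σln x·ln y = 27.5977).
Solving (det = 15.9867): k = 1.98935, ln C = 0.97024.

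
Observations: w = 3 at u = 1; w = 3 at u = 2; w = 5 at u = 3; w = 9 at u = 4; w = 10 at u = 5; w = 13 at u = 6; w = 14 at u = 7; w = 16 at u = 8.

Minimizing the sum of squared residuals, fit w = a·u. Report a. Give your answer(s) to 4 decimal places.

Entries of XᵀX: Σu·u = 204.
For Xᵀw: Σu·w = 414.
a = 414/204 = 2.02941.

a = 2.0294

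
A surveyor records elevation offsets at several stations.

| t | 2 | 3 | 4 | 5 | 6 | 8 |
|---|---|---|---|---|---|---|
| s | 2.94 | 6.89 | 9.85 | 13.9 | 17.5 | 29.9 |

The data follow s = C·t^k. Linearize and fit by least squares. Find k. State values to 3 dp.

k = 1.610

With ln sᵢ as the transformed response and ln tᵢ as the regressor:
Σln t = 8.6587, Σ(ln t)² = 13.7340, Σln s = 14.1879, Σln t·ln s = 22.4689.
Normal system: [[13.7340, 8.6587]; [8.6587, 6]]·[k, ln C]ᵀ = [22.4689, 14.1879]ᵀ.
Slope k = (n·Σln t·ln s − Σln t·Σln s)/(n·Σ(ln t)² − (Σln t)²) = (6·22.4689 − 8.6587·14.1879)/7.4309 = 1.61012; ln C = (Σln s − k·Σln t)/n = 0.04107.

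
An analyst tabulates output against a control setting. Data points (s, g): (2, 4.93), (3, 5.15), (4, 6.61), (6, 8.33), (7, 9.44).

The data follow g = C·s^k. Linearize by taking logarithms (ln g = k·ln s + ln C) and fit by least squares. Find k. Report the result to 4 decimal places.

k = 0.5462

With ln gᵢ as the transformed response and ln sᵢ as the regressor:
AᵀA = [[10.6062, 6.9157]; [6.9157, 5]], rhs = [13.6913, 9.4877]ᵀ  (here Σln s = 6.9157, Σ(ln s)² = 10.6062, Σln g = 9.4877, Σln s·ln g = 13.6913).
Δ = 10.6062·5 − (6.9157)² = 5.2037; k = (13.6913·5 − 6.9157·9.4877)/5.2037 = 0.54616, ln C = (10.6062·9.4877 − 6.9157·13.6913)/5.2037 = 1.14212.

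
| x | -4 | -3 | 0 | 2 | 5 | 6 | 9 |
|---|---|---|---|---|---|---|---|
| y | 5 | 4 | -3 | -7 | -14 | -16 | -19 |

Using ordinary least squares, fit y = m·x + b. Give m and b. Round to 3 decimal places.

m = -1.987, b = -2.886

Forming AᵀA = [[171, 15]; [15, 7]] and Aᵀy = [-383, -50]ᵀ gives AᵀA·[m, b]ᵀ = Aᵀy.
Eliminating b: 7·(row 1) − 15·(row 2) gives 972·m = 7·(-383) − 15·(-50) = -1931, so m = -1931/972.
Then b = ((-50) − 15·(-1931/972))/7 = -935/324.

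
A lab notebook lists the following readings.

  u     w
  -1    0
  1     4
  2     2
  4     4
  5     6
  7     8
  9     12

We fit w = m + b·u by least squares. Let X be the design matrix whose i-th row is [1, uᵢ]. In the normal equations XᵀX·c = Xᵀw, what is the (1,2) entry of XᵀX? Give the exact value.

27

Row 1 ↔ basis 1, column 2 ↔ basis u, so (XᵀX)_{1,2} = Σᵢ u = (1)·(-1) + (1)·(1) + (1)·(2) + (1)·(4) + (1)·(5) + (1)·(7) + (1)·(9) = 27.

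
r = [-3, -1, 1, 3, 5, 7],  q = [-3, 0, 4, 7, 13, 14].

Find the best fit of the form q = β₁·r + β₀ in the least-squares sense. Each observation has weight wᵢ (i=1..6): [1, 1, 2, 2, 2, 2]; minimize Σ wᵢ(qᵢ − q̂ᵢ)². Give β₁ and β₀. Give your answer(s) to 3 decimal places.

From the data, Σwᵢ·r·r = 178, Σwᵢ·r = 28, Σwᵢ·1 = 10.
And Σwᵢ·r·q = 385, Σwᵢ·q = 73.
So AᵀWA·[β₁, β₀]ᵀ = AᵀWq: [[178, 28]; [28, 10]]·[β₁, β₀]ᵀ = [385, 73]ᵀ.
Determinant 178·10 − 28² = 996.
β₁ = (385·10 − 28·73)/996 = 301/166; β₀ = (178·73 − 28·385)/996 = 369/166.

β₁ = 1.813, β₀ = 2.223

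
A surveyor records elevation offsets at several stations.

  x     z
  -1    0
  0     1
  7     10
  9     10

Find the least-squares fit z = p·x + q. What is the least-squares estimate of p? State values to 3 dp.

The normal system AᵀA·[p, q]ᵀ = Aᵀz is [[131, 15]; [15, 4]]·[p, q]ᵀ = [160, 21]ᵀ.
Eliminating q: 4·(row 1) − 15·(row 2) gives 299·p = 4·160 − 15·21 = 325, so p = 25/23.
Then q = (21 − 15·(25/23))/4 = 27/23.

p = 1.087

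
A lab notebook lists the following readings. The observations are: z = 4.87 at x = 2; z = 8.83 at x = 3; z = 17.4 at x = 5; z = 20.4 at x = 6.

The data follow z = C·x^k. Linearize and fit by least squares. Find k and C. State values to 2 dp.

Linearized form: ln z = k·ln x + ln C. From the 4 transformed points,
Sums: Σln x = 5.1930, Σ(ln x)² = 7.4881, Σln z = 9.6333, Σln x·ln z = 13.4907.
Normal system: [[7.4881, 5.1930]; [5.1930, 4]]·[k, ln C]ᵀ = [13.4907, 9.6333]ᵀ.
Δ = 7.4881·4 − (5.1930)² = 2.9856; k = (13.4907·4 − 5.1930·9.6333)/2.9856 = 1.31890, ln C = (7.4881·9.6333 − 5.1930·13.4907)/2.9856 = 0.69606, so C = exp(0.69606) = 2.00584.

k = 1.32, C = 2.01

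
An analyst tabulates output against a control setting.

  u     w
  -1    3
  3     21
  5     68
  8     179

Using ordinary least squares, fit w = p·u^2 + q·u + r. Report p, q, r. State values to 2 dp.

Sums needed: Σu^2·u^2 = 4803, Σu^2·u = 663, Σu^2 = 99, Σu·u = 99, Σu = 15, Σ1 = 4.
And Σu^2·w = 13348, Σu·w = 1832, Σw = 271.
So AᵀA·[p, q, r]ᵀ = Aᵀw: [[4803, 663, 99]; [663, 99, 15]; [99, 15, 4]]·[p, q, r]ᵀ = [13348, 1832, 271]ᵀ.
Inverting the 3×3 Gram matrix, [p, q, r]ᵀ = [15299/5154, -6061/5154, -1123/859]ᵀ.

p = 2.97, q = -1.18, r = -1.31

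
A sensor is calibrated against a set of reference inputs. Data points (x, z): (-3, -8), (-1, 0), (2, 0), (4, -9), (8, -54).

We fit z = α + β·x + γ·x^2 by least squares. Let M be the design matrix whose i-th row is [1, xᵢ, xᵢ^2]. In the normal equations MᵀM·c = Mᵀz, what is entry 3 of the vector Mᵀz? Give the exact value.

-3672

Entry 3 ↔ basis x^2, so (Mᵀz)_{3} = Σᵢ (x^2)·zᵢ = (9)·(-8) + (1)·(0) + (4)·(0) + (16)·(-9) + (64)·(-54) = -3672.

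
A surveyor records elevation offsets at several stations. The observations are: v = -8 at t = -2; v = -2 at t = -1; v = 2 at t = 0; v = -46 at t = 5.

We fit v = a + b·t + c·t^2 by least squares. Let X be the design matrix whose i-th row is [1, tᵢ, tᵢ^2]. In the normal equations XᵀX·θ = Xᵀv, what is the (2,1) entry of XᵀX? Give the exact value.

Row 2 ↔ basis t, column 1 ↔ basis 1, so (XᵀX)_{2,1} = Σᵢ t = (-2)·(1) + (-1)·(1) + (0)·(1) + (5)·(1) = 2.

2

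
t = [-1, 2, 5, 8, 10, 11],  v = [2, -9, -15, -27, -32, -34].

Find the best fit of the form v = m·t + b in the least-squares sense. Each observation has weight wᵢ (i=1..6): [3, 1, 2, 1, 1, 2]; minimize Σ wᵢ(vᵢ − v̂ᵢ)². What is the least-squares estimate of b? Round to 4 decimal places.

b = -1.1835

MᵀWM·[m, b]ᵀ = MᵀWv reads: 463·m + 49·b = -1458;  49·m + 10·b = -160.
Determinant 463·10 − 49² = 2229.
m = ((-1458)·10 − 49·(-160))/2229 = -6740/2229; b = (463·(-160) − 49·(-1458))/2229 = -2638/2229.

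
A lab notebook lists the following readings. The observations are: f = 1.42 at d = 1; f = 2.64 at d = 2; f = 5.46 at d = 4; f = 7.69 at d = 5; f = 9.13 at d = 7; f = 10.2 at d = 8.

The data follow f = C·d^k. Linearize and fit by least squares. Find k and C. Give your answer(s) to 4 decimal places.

k = 0.9760, C = 1.4105

With ln fᵢ as the transformed response and ln dᵢ as the regressor:
Σln d = 7.7142, Σ(ln d)² = 13.1032, Σln f = 9.5928, Σln d·ln f = 15.4420.
Equations: 13.1032·k + 7.7142·ln C = 15.4420;  7.7142·k + 6·ln C = 9.5928.
Δ = 13.1032·6 − (7.7142)² = 19.1098; k = (15.4420·6 − 7.7142·9.5928)/19.1098 = 0.97599, ln C = (13.1032·9.5928 − 7.7142·15.4420)/19.1098 = 0.34396, so C = exp(0.34396) = 1.41052.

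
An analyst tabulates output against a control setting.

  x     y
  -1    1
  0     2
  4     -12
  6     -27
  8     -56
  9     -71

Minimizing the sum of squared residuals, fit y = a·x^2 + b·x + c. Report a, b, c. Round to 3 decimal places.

Entries of AᵀA: Σx^2·x^2 = 12210, Σx^2·x = 1520, Σx^2 = 198, Σx·x = 198, Σx = 26, Σ1 = 6.
For Aᵀy: Σx^2·y = -10498, Σx·y = -1298, Σy = -163.
AᵀA·[a, b, c]ᵀ = Aᵀy becomes [[12210, 1520, 198]; [1520, 198, 26]; [198, 26, 6]]·[a, b, c]ᵀ = [-10498, -1298, -163]ᵀ.
Inverting the 3×3 Gram matrix, [a, b, c]ᵀ = [-22569/23054, 15239/23054, 52441/23054]ᵀ.

a = -0.979, b = 0.661, c = 2.275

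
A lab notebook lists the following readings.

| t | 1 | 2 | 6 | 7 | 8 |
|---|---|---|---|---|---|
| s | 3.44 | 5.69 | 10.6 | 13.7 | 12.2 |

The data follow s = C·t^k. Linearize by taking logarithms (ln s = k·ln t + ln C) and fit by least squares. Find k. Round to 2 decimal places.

Let Y = ln s. Fitting Y = k·ln t + ln C by least squares:
Σln t = 6.5103, Σ(ln t)² = 11.8015, Σln s = 10.4539, Σln t·ln s = 15.7301.
Equations: 11.8015·k + 6.5103·ln C = 15.7301;  6.5103·k + 5·ln C = 10.4539.
Solving (det = 16.6240): k = 0.63721, ln C = 1.26109.

k = 0.64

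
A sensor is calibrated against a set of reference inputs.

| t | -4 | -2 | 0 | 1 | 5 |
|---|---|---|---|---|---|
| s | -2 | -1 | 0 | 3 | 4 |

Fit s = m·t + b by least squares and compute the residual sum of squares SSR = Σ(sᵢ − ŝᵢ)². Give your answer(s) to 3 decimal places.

SSR = 3.126

Normal-equation sums: Σt·t = 46, Σt = 0, Σ1 = 5.
Moment sums: Σt·s = 33, Σs = 4.
det = 46·5 − 0² = 230.
m = (33·5 − 0·4)/230 = 33/46; b = (46·4 − 0·33)/230 = 4/5.
Residuals: 8/115, -42/115, -4/5, 341/230, -89/230; SSR = 719/230.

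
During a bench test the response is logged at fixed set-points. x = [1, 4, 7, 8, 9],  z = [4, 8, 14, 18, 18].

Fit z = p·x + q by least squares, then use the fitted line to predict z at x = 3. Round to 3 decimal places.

ẑ = 7.140

From the data, Σx·x = 211, Σx = 29, Σ1 = 5.
And Σx·z = 440, Σz = 62.
Eliminating q: 5·(row 1) − 29·(row 2) gives 214·p = 5·440 − 29·62 = 402, so p = 201/107.
Then q = (62 − 29·(201/107))/5 = 161/107.
At x = 3: ẑ = (201/107)·(3) + (161/107)·(1) = 764/107.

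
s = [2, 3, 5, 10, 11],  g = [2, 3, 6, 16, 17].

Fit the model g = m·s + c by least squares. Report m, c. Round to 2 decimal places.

From the data, Σs·s = 259, Σs = 31, Σ1 = 5.
Moment sums: Σs·g = 390, Σg = 44.
So AᵀA·[m, c]ᵀ = Aᵀg: [[259, 31]; [31, 5]]·[m, c]ᵀ = [390, 44]ᵀ.
Determinant 259·5 − 31² = 334.
m = (390·5 − 31·44)/334 = 293/167; c = (259·44 − 31·390)/334 = -347/167.

m = 1.75, c = -2.08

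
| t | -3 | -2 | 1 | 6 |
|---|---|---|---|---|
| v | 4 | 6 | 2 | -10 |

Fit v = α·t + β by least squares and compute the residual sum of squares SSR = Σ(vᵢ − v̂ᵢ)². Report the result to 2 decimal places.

Compute the Gram sums: Σt·t = 50, Σt = 2, Σ1 = 4.
And Σt·v = -82, Σv = 2.
So MᵀM·[α, β]ᵀ = Mᵀv: [[50, 2]; [2, 4]]·[α, β]ᵀ = [-82, 2]ᵀ.
Δ = 50·4 − 2² = 196.
α = ((-82)·4 − 2·2)/196 = -83/49; β = (50·2 − 2·(-82))/196 = 66/49.
Residuals: -17/7, 62/49, 115/49, -58/49; SSR = 706/49.

SSR = 14.41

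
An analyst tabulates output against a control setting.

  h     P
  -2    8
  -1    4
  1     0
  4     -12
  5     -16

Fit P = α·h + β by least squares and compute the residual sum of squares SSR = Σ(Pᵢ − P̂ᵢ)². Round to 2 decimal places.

SSR = 4.73

The normal equations are: 47·α + 7·β = -148;  7·α + 5·β = -16.
(Σh·h = 47, Σh = 7, Σ1 = 5, Σh·P = -148, ΣP = -16.)
Determinant 47·5 − 7² = 186.
α = ((-148)·5 − 7·(-16))/186 = -314/93; β = (47·(-16) − 7·(-148))/186 = 142/93.
Residuals: -26/93, -28/31, 172/93, -2/93, -20/31; SSR = 440/93.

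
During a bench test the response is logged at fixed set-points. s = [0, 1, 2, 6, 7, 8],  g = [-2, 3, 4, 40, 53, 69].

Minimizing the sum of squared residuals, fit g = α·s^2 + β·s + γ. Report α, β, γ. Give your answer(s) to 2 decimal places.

α = 0.95, β = 1.15, γ = -1.06

The normal equations are: 7810·α + 1080·β + 154·γ = 8472;  1080·α + 154·β + 24·γ = 1174;  154·α + 24·β + 6·γ = 167.
Solving the 3×3 system (Gaussian elimination) gives α = 413/436, β = 3623/3161, γ = -13453/12644.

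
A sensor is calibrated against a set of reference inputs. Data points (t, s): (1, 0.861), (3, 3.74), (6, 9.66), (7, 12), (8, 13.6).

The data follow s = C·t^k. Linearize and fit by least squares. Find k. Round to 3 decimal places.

Taking logs, ln s = k·ln t + ln C, so regress ln s on ln t.
Σln t = 6.9157, Σ(ln t)² = 12.5280, Σln s = 8.5324, Σln t·ln s = 15.7758.
Equations: 12.5280·k + 6.9157·ln C = 15.7758;  6.9157·k + 5·ln C = 8.5324.
Solving (det = 14.8127): k = 1.34149, ln C = -0.14899.

k = 1.341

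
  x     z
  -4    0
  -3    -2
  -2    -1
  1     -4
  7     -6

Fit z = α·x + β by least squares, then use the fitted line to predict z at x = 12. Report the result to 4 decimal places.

Normal-equation sums: Σx·x = 79, Σx = -1, Σ1 = 5.
And Σx·z = -38, Σz = -13.
Normal equations: [[79, -1]; [-1, 5]]·[α, β]ᵀ = [-38, -13]ᵀ.
det = 79·5 − (-1)² = 394.
α = ((-38)·5 − (-1)·(-13))/394 = -203/394; β = (79·(-13) − (-1)·(-38))/394 = -1065/394.
At x = 12: ẑ = (-203/394)·(12) + (-1065/394)·(1) = -3501/394.

ẑ = -8.8858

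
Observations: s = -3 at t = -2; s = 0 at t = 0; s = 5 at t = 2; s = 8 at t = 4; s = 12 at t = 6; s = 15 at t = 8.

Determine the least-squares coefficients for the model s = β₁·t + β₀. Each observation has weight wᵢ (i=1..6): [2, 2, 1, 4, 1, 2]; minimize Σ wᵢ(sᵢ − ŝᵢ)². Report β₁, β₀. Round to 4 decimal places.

β₁ = 1.8409, β₀ = 0.5606

From the data, Σwᵢ·t·t = 240, Σwᵢ·t = 36, Σwᵢ·1 = 12.
And Σwᵢ·t·s = 462, Σwᵢ·s = 73.
Eliminating β₀: 12·(row 1) − 36·(row 2) gives 1584·β₁ = 12·462 − 36·73 = 2916, so β₁ = 81/44.
Then β₀ = (73 − 36·(81/44))/12 = 37/66.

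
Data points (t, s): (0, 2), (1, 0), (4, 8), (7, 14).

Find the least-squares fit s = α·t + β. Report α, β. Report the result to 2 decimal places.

α = 1.93, β = 0.20

Sums needed: Σt·t = 66, Σt = 12, Σ1 = 4.
Moment sums: Σt·s = 130, Σs = 24.
Eliminating β: 4·(row 1) − 12·(row 2) gives 120·α = 4·130 − 12·24 = 232, so α = 29/15.
Then β = (24 − 12·(29/15))/4 = 1/5.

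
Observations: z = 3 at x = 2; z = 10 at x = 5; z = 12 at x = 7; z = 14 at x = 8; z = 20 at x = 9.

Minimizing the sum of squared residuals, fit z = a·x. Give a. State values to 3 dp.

Entries of AᵀA: Σx·x = 223.
For Aᵀz: Σx·z = 432.
AᵀA·[a]ᵀ = Aᵀz becomes [[223]]·[a]ᵀ = [432]ᵀ.
Hence a = 432 / 223 ≈ 1.93722.

a = 1.937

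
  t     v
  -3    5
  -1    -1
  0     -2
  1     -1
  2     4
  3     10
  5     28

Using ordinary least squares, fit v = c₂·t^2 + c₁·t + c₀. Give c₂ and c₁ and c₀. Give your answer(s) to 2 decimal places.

c₂ = 1.05, c₁ = 0.76, c₀ = -1.95

The normal equations are: 805·c₂ + 133·c₁ + 49·c₀ = 849;  133·c₂ + 49·c₁ + 7·c₀ = 163;  49·c₂ + 7·c₁ + 7·c₀ = 43.
Row-reducing yields c₂ = 22/21, c₁ = 16/21, c₀ = -41/21.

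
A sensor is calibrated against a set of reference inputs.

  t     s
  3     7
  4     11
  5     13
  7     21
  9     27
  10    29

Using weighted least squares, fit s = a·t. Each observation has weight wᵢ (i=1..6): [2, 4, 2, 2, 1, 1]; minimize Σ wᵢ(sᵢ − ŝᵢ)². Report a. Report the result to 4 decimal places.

MᵀWM·[a]ᵀ = MᵀWs reads: 411·a = 1175.
(Σwᵢ·t·t = 411, Σwᵢ·t·s = 1175.)
a = 1175/411 = 2.85888.

a = 2.8589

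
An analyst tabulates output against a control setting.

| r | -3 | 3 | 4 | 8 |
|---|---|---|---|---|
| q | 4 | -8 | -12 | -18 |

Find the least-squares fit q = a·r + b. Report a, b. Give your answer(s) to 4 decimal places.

a = -2.0323, b = -2.4032

Normal-equation sums: Σr·r = 98, Σr = 12, Σ1 = 4.
And Σr·q = -228, Σq = -34.
AᵀA·[a, b]ᵀ = Aᵀq becomes [[98, 12]; [12, 4]]·[a, b]ᵀ = [-228, -34]ᵀ.
Eliminating b: 4·(row 1) − 12·(row 2) gives 248·a = 4·(-228) − 12·(-34) = -504, so a = -63/31.
Then b = ((-34) − 12·(-63/31))/4 = -149/62.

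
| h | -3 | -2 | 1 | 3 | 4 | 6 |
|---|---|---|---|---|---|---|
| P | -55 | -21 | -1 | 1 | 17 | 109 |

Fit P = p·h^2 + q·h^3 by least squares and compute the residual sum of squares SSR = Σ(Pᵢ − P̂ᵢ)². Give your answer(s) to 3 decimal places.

SSR = 3.469

From the data, Σh^2·h^2 = 1731, Σh^2·h^3 = 8769, Σh^3·h^3 = 52275.
Right-hand side: Σh^2·P = 3625, Σh^3·P = 26311.
So MᵀM·[p, q]ᵀ = MᵀP: [[1731, 8769]; [8769, 52275]]·[p, q]ᵀ = [3625, 26311]ᵀ.
det = 1731·52275 − 8769² = 13592664.
p = (3625·52275 − 8769·26311)/13592664 = -1145119/377574; q = (1731·26311 − 8769·3625)/13592664 = 127377/125858.
Residuals: -23827/62929, -145765/188787, 192707/188787, 61018/62929, 142139/188787, -26741/62929; SSR = 654923/188787.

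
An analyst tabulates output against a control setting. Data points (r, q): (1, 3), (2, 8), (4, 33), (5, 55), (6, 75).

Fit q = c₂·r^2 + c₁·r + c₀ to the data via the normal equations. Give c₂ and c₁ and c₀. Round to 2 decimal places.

Sums needed: Σr^2·r^2 = 2194, Σr^2·r = 414, Σr^2 = 82, Σr·r = 82, Σr = 18, Σ1 = 5.
Moment sums: Σr^2·q = 4638, Σr·q = 876, Σq = 174.
MᵀM·[c₂, c₁, c₀]ᵀ = Mᵀq becomes [[2194, 414, 82]; [414, 82, 18]; [82, 18, 5]]·[c₂, c₁, c₀]ᵀ = [4638, 876, 174]ᵀ.
Solving the 3×3 system (Gaussian elimination) gives c₂ = 1299/616, c₁ = -3/56, c₀ = 9/22.

c₂ = 2.11, c₁ = -0.05, c₀ = 0.41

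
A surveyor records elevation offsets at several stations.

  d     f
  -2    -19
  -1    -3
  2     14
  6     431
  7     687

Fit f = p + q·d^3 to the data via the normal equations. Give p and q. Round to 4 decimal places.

p = -2.0800, q = 2.0079

The normal equations are: 5·p + 558·q = 1110;  558·p + 164434·q = 329004.
(Σ1 = 5, Σd^3 = 558, Σd^3·d^3 = 164434, Σf = 1110, Σd^3·f = 329004.)
det = 5·164434 − 558² = 510806.
p = (1110·164434 − 558·329004)/510806 = -531246/255403; q = (5·329004 − 558·1110)/510806 = 512820/255403.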